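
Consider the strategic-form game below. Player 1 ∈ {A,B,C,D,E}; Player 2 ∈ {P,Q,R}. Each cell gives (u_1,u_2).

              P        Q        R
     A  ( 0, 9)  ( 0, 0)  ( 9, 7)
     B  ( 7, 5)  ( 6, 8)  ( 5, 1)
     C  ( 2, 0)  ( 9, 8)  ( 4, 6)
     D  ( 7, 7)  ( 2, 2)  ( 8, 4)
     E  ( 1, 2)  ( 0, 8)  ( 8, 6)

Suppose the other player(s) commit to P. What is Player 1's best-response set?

P1 best: {B,D}

u_1(A vs P) = 0
u_1(B vs P) = 7
u_1(C vs P) = 2
u_1(D vs P) = 7
u_1(E vs P) = 1
max payoff 7 at {B,D}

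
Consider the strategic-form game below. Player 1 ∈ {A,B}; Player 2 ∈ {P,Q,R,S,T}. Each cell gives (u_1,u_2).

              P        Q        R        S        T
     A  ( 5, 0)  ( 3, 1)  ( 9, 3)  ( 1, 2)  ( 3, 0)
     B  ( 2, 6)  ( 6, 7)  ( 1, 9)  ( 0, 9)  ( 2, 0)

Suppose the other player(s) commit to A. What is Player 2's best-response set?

argmax u_2 = {R}

u_2(P vs A) = 0
u_2(Q vs A) = 1
u_2(R vs A) = 3
u_2(S vs A) = 2
u_2(T vs A) = 0
max payoff 3 at {R}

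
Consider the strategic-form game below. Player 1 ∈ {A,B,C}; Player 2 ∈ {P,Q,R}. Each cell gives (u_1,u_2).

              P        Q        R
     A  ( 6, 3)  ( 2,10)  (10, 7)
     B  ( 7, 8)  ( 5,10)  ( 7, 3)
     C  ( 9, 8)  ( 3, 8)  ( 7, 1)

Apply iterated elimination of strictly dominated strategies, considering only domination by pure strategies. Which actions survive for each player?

IESDS → P1:{B,C} P2:{P,Q}

P2 drop R (Q beats it: A:10>7 B:10>3 C:8>1)
P1 drop A (B beats it: P:7>6 Q:5>2)
P1→{B,C} P2→{P,Q}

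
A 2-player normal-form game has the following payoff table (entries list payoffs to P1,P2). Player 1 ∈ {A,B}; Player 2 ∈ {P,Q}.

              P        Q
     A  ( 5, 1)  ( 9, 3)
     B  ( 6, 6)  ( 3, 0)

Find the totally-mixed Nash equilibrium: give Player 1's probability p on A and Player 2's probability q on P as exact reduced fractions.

P1 indiff ⇒ q·5+(1-q)·9 = q·6+(1-q)·3 ⇒ q(-1) = (1-q)(-6) ⇒ q = 6/7
P2 indiff ⇒ p·1+(1-p)·6 = p·3+(1-p)·0 ⇒ p(-2) = (1-p)(-6) ⇒ p = 3/4

P1 mixes 3/4 on A; P2 mixes 6/7 on P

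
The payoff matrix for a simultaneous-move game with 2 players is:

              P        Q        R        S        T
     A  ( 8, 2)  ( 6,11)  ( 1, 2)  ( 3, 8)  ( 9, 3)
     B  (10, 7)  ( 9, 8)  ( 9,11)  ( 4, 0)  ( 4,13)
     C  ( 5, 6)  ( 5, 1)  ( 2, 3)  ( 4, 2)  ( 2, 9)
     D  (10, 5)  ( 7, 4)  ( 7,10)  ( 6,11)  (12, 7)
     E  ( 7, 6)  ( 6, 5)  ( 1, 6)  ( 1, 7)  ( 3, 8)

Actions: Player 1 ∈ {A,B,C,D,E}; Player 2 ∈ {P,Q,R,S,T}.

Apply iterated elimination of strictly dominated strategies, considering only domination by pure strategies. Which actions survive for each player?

P1 drop A (D beats it: P:10>8 Q:7>6 R:7>1 S:6>3 T:12>9)
P1 drop C (D beats it: P:10>5 Q:7>5 R:7>2 S:6>4 T:12>2)
P1 drop E (B beats it: P:10>7 Q:9>6 R:9>1 S:4>1 T:4>3)
P2 drop P (R beats it: B:11>7 D:10>5)
P2 drop Q (R beats it: B:11>8 D:10>4)
P1→{B,D} P2→{R,S,T}

Survivors P1:{B,D} P2:{R,S,T}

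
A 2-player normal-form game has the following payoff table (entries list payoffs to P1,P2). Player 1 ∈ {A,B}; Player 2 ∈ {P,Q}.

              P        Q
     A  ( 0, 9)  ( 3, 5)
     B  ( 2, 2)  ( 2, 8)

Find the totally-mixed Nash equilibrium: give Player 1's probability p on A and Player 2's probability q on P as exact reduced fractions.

P1 indiff ⇒ q·0+(1-q)·3 = q·2+(1-q)·2 ⇒ q(-2) = (1-q)(-1) ⇒ q = 1/3
P2 indiff ⇒ p·9+(1-p)·2 = p·5+(1-p)·8 ⇒ p(4) = (1-p)(6) ⇒ p = 3/5

(p,q) = (3/5, 1/3)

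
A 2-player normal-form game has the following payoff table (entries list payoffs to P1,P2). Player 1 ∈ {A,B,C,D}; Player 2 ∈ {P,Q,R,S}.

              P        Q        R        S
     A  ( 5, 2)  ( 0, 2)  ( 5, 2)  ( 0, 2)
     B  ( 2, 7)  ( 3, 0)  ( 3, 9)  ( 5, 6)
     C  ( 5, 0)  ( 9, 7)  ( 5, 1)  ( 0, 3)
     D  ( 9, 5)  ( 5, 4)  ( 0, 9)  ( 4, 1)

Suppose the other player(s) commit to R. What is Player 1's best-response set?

BR_1 = {A,C}

u_1(A vs R) = 5
u_1(B vs R) = 3
u_1(C vs R) = 5
u_1(D vs R) = 0
max payoff 5 at {A,C}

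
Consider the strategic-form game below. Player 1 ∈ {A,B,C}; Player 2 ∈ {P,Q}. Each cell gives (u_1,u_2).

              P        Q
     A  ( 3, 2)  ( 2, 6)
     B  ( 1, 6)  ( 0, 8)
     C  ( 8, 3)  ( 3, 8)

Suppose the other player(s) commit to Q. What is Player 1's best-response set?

u_1(A vs Q) = 2
u_1(B vs Q) = 0
u_1(C vs Q) = 3
max payoff 3 at {C}

P1 best: {C}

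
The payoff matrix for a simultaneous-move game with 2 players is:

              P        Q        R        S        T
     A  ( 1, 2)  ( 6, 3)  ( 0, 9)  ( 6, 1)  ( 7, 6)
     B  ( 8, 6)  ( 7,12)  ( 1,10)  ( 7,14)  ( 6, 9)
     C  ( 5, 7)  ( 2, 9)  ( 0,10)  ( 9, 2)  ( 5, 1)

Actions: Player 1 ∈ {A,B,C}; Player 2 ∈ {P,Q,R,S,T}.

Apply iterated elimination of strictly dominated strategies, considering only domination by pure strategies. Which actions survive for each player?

P2 drop P (Q beats it: A:3>2 B:12>6 C:9>7)
P2 drop T (R beats it: A:9>6 B:10>9 C:10>1)
P1 drop A (B beats it: Q:7>6 R:1>0 S:7>6)
P1→{B,C} P2→{Q,R,S}

IESDS → P1:{B,C} P2:{Q,R,S}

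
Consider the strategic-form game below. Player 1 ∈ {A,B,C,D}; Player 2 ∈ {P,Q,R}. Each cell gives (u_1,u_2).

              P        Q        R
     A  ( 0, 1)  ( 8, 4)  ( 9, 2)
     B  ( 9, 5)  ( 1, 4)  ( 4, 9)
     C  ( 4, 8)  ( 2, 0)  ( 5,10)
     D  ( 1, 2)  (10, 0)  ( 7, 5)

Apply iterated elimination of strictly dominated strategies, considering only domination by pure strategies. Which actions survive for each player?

P2 drop P (R beats it: A:2>1 B:9>5 C:10>8 D:5>2)
P1 drop B (A beats it: Q:8>1 R:9>4)
P1 drop C (A beats it: Q:8>2 R:9>5)
P1→{A,D} P2→{Q,R}

Remaining: P1:{A,D} P2:{Q,R}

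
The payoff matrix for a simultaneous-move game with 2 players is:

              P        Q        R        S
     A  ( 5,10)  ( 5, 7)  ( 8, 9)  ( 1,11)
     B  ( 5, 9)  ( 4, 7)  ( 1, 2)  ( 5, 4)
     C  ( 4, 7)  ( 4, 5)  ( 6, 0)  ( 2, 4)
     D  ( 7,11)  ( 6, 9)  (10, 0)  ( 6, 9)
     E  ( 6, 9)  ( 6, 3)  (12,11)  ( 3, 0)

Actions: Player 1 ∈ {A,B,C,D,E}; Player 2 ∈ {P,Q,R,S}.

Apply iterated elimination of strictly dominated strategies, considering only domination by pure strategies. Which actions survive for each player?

P1 drop A (D beats it: P:7>5 Q:6>5 R:10>8 S:6>1)
P1 drop B (D beats it: P:7>5 Q:6>4 R:10>1 S:6>5)
P1 drop C (D beats it: P:7>4 Q:6>4 R:10>6 S:6>2)
P2 drop Q (P beats it: D:11>9 E:9>3)
P2 drop S (P beats it: D:11>9 E:9>0)
P1→{D,E} P2→{P,R}

Remaining: P1:{D,E} P2:{P,R}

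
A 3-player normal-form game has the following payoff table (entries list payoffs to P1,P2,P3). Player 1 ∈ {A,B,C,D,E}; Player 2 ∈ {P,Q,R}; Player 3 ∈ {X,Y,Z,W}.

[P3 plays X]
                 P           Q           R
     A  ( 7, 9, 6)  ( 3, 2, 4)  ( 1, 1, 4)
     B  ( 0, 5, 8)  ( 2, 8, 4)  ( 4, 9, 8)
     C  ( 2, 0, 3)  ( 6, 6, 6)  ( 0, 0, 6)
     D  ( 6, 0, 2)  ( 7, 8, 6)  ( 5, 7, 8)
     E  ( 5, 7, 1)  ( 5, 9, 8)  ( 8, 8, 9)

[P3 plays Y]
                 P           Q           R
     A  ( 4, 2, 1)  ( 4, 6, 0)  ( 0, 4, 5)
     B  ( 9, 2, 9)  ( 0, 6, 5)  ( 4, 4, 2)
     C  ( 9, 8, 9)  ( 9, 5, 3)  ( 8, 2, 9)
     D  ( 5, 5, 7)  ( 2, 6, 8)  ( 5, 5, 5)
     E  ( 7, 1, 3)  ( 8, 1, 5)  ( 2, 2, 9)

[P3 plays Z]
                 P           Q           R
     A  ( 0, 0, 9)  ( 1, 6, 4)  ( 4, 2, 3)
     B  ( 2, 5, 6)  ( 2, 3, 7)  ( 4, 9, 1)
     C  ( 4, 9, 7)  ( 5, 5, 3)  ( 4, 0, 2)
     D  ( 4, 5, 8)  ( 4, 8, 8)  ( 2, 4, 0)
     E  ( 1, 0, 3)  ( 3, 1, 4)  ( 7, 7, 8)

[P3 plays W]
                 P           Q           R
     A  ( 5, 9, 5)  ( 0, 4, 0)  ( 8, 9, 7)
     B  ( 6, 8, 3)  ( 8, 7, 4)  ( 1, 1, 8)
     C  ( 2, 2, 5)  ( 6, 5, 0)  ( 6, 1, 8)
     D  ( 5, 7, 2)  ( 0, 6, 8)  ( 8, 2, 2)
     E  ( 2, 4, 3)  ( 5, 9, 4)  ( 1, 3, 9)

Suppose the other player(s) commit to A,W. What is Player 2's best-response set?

u_2(P vs A,W) = 9
u_2(Q vs A,W) = 4
u_2(R vs A,W) = 9
max payoff 9 at {P,R}

P2 best: {P,R}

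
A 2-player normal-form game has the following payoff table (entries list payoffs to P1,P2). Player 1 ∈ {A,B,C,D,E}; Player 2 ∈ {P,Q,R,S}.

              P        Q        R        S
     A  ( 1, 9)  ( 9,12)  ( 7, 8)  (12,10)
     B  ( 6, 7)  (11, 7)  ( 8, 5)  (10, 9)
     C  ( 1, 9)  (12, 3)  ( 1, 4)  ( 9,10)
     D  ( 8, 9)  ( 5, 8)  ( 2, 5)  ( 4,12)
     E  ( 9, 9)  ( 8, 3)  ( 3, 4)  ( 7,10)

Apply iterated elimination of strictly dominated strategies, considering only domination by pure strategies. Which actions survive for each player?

P1 drop D (E beats it: P:9>8 Q:8>5 R:3>2 S:7>4)
P2 drop P (S beats it: A:10>9 B:9>7 C:10>9 E:10>9)
P1 drop E (A beats it: Q:9>8 R:7>3 S:12>7)
P2 drop R (S beats it: A:10>8 B:9>5 C:10>4)
P1→{A,B,C} P2→{Q,S}

Remaining: P1:{A,B,C} P2:{Q,S}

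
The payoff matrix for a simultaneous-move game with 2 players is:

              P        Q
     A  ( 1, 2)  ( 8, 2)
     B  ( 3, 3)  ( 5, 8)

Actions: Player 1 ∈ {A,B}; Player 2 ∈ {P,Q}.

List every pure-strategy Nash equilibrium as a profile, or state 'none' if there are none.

(A,P): not NE [P1→B gives 3>1]
(A,Q): NE
(B,P): not NE [P2→Q gives 8>3]
(B,Q): not NE [P1→A gives 8>5]

PSNE = {(A,Q)}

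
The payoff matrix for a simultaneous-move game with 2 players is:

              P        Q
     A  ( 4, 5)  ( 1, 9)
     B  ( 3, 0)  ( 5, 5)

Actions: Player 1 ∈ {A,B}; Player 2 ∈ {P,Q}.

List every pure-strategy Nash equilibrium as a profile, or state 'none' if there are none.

(A,P): not NE [P2→Q gives 9>5]
(A,Q): not NE [P1→B gives 5>1]
(B,P): not NE [P1→A gives 4>3; P2→Q gives 5>0]
(B,Q): NE

PSNE = {(B,Q)}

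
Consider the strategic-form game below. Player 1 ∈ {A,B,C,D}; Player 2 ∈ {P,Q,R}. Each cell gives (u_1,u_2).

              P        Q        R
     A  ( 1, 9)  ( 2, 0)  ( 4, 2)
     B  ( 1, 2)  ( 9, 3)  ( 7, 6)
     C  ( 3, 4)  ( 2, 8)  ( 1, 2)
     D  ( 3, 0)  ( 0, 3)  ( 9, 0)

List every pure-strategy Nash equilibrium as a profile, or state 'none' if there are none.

No pure NE.

(A,P): not NE [P1→D gives 3>1]
(A,Q): not NE [P1→B gives 9>2; P2→P gives 9>0]
(A,R): not NE [P1→D gives 9>4; P2→P gives 9>2]
(B,P): not NE [P1→D gives 3>1; P2→R gives 6>2]
(B,Q): not NE [P2→R gives 6>3]
(B,R): not NE [P1→D gives 9>7]
(C,P): not NE [P2→Q gives 8>4]
(C,Q): not NE [P1→B gives 9>2]
(C,R): not NE [P1→D gives 9>1; P2→Q gives 8>2]
(D,P): not NE [P2→Q gives 3>0]
(D,Q): not NE [P1→B gives 9>0]
(D,R): not NE [P2→Q gives 3>0]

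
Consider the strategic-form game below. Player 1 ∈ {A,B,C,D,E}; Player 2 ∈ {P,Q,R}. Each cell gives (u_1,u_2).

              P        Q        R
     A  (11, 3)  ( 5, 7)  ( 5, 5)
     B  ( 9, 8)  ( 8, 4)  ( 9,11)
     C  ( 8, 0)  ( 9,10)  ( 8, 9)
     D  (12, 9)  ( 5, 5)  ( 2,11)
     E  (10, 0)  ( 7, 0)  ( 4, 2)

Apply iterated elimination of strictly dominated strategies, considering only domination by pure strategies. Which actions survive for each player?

IESDS → P1:{B,C} P2:{Q,R}

P2 drop P (R beats it: A:5>3 B:11>8 C:9>0 D:11>9 E:2>0)
P1 drop A (B beats it: Q:8>5 R:9>5)
P1 drop D (B beats it: Q:8>5 R:9>2)
P1 drop E (B beats it: Q:8>7 R:9>4)
P1→{B,C} P2→{Q,R}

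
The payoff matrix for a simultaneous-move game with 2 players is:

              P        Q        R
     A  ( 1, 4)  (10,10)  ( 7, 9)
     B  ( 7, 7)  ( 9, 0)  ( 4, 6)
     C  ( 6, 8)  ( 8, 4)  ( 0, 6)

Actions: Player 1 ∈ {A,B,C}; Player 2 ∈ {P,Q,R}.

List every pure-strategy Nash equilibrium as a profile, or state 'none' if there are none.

Nash profiles: (A,Q), (B,P)

(A,P): not NE [P1→B gives 7>1; P2→Q gives 10>4]
(A,Q): NE
(A,R): not NE [P2→Q gives 10>9]
(B,P): NE
(B,Q): not NE [P1→A gives 10>9; P2→P gives 7>0]
(B,R): not NE [P1→A gives 7>4; P2→P gives 7>6]
(C,P): not NE [P1→B gives 7>6]
(C,Q): not NE [P1→A gives 10>8; P2→P gives 8>4]
(C,R): not NE [P1→A gives 7>0; P2→P gives 8>6]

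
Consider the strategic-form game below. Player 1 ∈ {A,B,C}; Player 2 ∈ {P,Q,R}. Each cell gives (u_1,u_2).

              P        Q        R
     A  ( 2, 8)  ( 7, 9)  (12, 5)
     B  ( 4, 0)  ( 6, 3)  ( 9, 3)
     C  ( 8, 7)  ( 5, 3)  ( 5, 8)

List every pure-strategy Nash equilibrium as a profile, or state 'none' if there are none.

NE set: (A,Q)

(A,P): not NE [P1→C gives 8>2; P2→Q gives 9>8]
(A,Q): NE
(A,R): not NE [P2→Q gives 9>5]
(B,P): not NE [P1→C gives 8>4; P2→R gives 3>0]
(B,Q): not NE [P1→A gives 7>6]
(B,R): not NE [P1→A gives 12>9]
(C,P): not NE [P2→R gives 8>7]
(C,Q): not NE [P1→A gives 7>5; P2→R gives 8>3]
(C,R): not NE [P1→A gives 12>5]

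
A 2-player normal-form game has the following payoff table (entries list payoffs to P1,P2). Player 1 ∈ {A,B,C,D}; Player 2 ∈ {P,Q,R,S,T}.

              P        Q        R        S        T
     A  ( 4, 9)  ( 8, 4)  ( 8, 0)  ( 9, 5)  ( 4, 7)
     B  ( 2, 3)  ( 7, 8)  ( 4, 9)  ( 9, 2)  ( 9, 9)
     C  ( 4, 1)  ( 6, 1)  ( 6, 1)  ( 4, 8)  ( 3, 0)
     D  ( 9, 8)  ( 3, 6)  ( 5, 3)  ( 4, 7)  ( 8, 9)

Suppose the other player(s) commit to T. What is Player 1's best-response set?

u_1(A vs T) = 4
u_1(B vs T) = 9
u_1(C vs T) = 3
u_1(D vs T) = 8
max payoff 9 at {B}

BR_1 = {B}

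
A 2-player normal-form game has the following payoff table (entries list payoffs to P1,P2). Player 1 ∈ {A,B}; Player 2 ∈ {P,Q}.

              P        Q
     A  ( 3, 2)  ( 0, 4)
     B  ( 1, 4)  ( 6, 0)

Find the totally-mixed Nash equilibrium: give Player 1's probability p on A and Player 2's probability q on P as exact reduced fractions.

P1 indiff ⇒ q·3+(1-q)·0 = q·1+(1-q)·6 ⇒ q(2) = (1-q)(6) ⇒ q = 3/4
P2 indiff ⇒ p·2+(1-p)·4 = p·4+(1-p)·0 ⇒ p(-2) = (1-p)(-4) ⇒ p = 2/3

p=2/3, q=3/4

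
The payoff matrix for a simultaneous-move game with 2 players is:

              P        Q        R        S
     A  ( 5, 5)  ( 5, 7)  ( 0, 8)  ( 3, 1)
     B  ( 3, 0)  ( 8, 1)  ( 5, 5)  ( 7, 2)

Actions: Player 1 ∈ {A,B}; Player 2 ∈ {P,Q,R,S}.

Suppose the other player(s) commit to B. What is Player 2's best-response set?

BR_2 = {R}

u_2(P vs B) = 0
u_2(Q vs B) = 1
u_2(R vs B) = 5
u_2(S vs B) = 2
max payoff 5 at {R}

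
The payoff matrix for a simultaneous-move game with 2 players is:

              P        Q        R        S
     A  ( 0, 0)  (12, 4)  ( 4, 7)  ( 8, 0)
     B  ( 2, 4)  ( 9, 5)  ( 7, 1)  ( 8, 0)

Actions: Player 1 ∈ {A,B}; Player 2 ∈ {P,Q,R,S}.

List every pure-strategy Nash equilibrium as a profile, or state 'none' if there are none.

No pure NE.

(A,P): not NE [P1→B gives 2>0; P2→R gives 7>0]
(A,Q): not NE [P2→R gives 7>4]
(A,R): not NE [P1→B gives 7>4]
(A,S): not NE [P2→R gives 7>0]
(B,P): not NE [P2→Q gives 5>4]
(B,Q): not NE [P1→A gives 12>9]
(B,R): not NE [P2→Q gives 5>1]
(B,S): not NE [P2→Q gives 5>0]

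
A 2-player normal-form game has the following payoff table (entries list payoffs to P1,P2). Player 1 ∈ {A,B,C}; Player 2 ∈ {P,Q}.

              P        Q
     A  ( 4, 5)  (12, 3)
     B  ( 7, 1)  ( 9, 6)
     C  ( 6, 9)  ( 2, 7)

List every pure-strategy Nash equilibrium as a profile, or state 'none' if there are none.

(A,P): not NE [P1→B gives 7>4]
(A,Q): not NE [P2→P gives 5>3]
(B,P): not NE [P2→Q gives 6>1]
(B,Q): not NE [P1→A gives 12>9]
(C,P): not NE [P1→B gives 7>6]
(C,Q): not NE [P1→A gives 12>2; P2→P gives 9>7]

Equilibria: none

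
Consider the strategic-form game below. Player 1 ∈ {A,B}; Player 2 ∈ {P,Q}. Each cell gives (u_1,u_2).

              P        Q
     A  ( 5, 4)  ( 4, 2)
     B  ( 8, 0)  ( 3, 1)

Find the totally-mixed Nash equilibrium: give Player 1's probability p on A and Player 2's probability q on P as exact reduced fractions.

(p,q) = (1/3, 1/4)

P1 indiff ⇒ q·5+(1-q)·4 = q·8+(1-q)·3 ⇒ q(-3) = (1-q)(-1) ⇒ q = 1/4
P2 indiff ⇒ p·4+(1-p)·0 = p·2+(1-p)·1 ⇒ p(2) = (1-p)(1) ⇒ p = 1/3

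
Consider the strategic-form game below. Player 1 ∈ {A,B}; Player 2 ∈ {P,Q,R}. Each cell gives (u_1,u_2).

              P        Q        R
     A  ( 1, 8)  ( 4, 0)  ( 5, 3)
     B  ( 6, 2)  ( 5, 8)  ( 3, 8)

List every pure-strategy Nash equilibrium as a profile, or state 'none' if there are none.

(A,P): not NE [P1→B gives 6>1]
(A,Q): not NE [P1→B gives 5>4; P2→P gives 8>0]
(A,R): not NE [P2→P gives 8>3]
(B,P): not NE [P2→R gives 8>2]
(B,Q): NE
(B,R): not NE [P1→A gives 5>3]

NE set: (B,Q)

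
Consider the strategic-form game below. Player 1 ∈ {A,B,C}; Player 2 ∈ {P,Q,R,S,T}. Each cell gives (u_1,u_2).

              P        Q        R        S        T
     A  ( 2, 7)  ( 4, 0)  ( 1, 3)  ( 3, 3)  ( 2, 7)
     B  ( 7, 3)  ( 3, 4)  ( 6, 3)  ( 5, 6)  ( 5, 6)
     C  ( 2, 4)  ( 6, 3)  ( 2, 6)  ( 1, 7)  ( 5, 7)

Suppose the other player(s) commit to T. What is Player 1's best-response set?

u_1(A vs T) = 2
u_1(B vs T) = 5
u_1(C vs T) = 5
max payoff 5 at {B,C}

BR_1 = {B,C}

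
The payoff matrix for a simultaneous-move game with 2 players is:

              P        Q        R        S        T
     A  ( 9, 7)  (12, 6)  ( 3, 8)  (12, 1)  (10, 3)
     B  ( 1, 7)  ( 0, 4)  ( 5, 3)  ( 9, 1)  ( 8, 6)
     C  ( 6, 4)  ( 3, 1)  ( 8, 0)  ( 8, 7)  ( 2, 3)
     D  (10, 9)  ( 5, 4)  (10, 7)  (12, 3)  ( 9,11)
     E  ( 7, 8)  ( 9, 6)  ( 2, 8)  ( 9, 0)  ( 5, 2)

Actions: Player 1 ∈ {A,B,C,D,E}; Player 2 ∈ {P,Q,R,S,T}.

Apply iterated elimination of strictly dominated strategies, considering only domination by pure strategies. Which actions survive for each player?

P1 drop B (D beats it: P:10>1 Q:5>0 R:10>5 S:12>9 T:9>8)
P1 drop C (D beats it: P:10>6 Q:5>3 R:10>8 S:12>8 T:9>2)
P1 drop E (A beats it: P:9>7 Q:12>9 R:3>2 S:12>9 T:10>5)
P2 drop Q (P beats it: A:7>6 D:9>4)
P2 drop S (P beats it: A:7>1 D:9>3)
P1→{A,D} P2→{P,R,T}

Remaining: P1:{A,D} P2:{P,R,T}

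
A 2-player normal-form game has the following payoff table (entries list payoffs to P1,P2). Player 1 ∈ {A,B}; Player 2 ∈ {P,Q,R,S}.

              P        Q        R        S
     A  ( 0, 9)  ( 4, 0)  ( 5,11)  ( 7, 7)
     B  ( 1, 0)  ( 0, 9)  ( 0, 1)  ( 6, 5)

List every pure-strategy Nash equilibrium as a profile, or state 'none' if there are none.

PSNE = {(A,R)}

(A,P): not NE [P1→B gives 1>0; P2→R gives 11>9]
(A,Q): not NE [P2→R gives 11>0]
(A,R): NE
(A,S): not NE [P2→R gives 11>7]
(B,P): not NE [P2→Q gives 9>0]
(B,Q): not NE [P1→A gives 4>0]
(B,R): not NE [P1→A gives 5>0; P2→Q gives 9>1]
(B,S): not NE [P1→A gives 7>6; P2→Q gives 9>5]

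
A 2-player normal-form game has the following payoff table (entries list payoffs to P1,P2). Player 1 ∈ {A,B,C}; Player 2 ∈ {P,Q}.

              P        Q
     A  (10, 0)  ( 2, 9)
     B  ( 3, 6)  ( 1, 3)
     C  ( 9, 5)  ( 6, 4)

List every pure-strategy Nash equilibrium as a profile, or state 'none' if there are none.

Equilibria: none

(A,P): not NE [P2→Q gives 9>0]
(A,Q): not NE [P1→C gives 6>2]
(B,P): not NE [P1→A gives 10>3]
(B,Q): not NE [P1→C gives 6>1; P2→P gives 6>3]
(C,P): not NE [P1→A gives 10>9]
(C,Q): not NE [P2→P gives 5>4]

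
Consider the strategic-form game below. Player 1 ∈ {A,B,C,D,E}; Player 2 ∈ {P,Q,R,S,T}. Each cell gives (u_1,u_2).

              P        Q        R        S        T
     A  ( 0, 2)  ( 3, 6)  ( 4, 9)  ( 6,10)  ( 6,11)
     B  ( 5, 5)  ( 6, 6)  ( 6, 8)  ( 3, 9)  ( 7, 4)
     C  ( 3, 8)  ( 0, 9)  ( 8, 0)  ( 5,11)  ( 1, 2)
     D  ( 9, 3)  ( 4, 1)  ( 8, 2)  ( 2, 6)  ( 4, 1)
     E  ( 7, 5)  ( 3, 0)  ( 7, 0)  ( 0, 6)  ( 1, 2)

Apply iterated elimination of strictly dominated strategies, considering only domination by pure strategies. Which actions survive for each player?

Remaining: P1:{A,B} P2:{S,T}

P1 drop E (D beats it: P:9>7 Q:4>3 R:8>7 S:2>0 T:4>1)
P2 drop P (S beats it: A:10>2 B:9>5 C:11>8 D:6>3)
P2 drop Q (S beats it: A:10>6 B:9>6 C:11>9 D:6>1)
P2 drop R (S beats it: A:10>9 B:9>8 C:11>0 D:6>2)
P1 drop C (A beats it: S:6>5 T:6>1)
P1 drop D (A beats it: S:6>2 T:6>4)
P1→{A,B} P2→{S,T}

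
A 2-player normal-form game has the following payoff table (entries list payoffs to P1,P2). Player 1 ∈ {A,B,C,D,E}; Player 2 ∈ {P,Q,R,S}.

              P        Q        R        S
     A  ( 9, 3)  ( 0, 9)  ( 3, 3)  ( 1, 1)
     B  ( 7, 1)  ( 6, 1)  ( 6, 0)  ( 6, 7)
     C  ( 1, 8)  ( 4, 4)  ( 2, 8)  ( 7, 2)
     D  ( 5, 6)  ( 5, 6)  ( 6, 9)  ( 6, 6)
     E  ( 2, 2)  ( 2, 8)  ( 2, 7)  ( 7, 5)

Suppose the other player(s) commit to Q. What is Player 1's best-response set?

u_1(A vs Q) = 0
u_1(B vs Q) = 6
u_1(C vs Q) = 4
u_1(D vs Q) = 5
u_1(E vs Q) = 2
max payoff 6 at {B}

argmax u_1 = {B}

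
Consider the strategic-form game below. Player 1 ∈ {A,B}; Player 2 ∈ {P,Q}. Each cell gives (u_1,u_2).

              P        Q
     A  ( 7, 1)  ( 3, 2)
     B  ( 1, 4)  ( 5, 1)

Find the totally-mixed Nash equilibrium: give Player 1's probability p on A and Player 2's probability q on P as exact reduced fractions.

p=3/4, q=1/4

P1 indiff ⇒ q·7+(1-q)·3 = q·1+(1-q)·5 ⇒ q(6) = (1-q)(2) ⇒ q = 1/4
P2 indiff ⇒ p·1+(1-p)·4 = p·2+(1-p)·1 ⇒ p(-1) = (1-p)(-3) ⇒ p = 3/4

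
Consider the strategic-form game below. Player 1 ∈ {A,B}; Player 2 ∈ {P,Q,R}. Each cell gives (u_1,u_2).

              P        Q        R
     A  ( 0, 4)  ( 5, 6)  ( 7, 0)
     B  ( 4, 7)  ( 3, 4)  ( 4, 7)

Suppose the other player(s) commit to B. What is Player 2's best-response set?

BR_2 = {P,R}

u_2(P vs B) = 7
u_2(Q vs B) = 4
u_2(R vs B) = 7
max payoff 7 at {P,R}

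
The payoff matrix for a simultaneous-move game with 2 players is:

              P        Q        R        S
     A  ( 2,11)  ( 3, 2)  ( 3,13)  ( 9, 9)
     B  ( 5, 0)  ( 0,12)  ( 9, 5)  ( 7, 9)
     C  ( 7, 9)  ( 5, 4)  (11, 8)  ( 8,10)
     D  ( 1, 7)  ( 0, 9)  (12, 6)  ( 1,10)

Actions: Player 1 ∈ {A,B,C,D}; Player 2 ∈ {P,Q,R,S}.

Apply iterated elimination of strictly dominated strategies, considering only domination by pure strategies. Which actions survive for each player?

IESDS → P1:{A,C,D} P2:{P,R,S}

P1 drop B (C beats it: P:7>5 Q:5>0 R:11>9 S:8>7)
P2 drop Q (S beats it: A:9>2 C:10>4 D:10>9)
P1→{A,C,D} P2→{P,R,S}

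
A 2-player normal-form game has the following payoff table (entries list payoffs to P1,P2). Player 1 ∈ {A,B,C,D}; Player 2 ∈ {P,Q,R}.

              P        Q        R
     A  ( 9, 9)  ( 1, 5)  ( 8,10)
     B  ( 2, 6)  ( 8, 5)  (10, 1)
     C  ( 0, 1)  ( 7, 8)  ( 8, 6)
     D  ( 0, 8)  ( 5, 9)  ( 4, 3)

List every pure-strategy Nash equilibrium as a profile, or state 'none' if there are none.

(A,P): not NE [P2→R gives 10>9]
(A,Q): not NE [P1→B gives 8>1; P2→R gives 10>5]
(A,R): not NE [P1→B gives 10>8]
(B,P): not NE [P1→A gives 9>2]
(B,Q): not NE [P2→P gives 6>5]
(B,R): not NE [P2→P gives 6>1]
(C,P): not NE [P1→A gives 9>0; P2→Q gives 8>1]
(C,Q): not NE [P1→B gives 8>7]
(C,R): not NE [P1→B gives 10>8; P2→Q gives 8>6]
(D,P): not NE [P1→A gives 9>0; P2→Q gives 9>8]
(D,Q): not NE [P1→B gives 8>5]
(D,R): not NE [P1→B gives 10>4; P2→Q gives 9>3]

No pure NE.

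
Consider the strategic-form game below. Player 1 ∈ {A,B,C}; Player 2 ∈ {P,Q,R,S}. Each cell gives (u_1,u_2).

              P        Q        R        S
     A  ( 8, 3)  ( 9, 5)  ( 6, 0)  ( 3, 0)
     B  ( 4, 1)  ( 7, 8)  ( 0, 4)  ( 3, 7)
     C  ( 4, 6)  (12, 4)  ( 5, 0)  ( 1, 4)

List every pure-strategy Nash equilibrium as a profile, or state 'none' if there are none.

(A,P): not NE [P2→Q gives 5>3]
(A,Q): not NE [P1→C gives 12>9]
(A,R): not NE [P2→Q gives 5>0]
(A,S): not NE [P2→Q gives 5>0]
(B,P): not NE [P1→A gives 8>4; P2→Q gives 8>1]
(B,Q): not NE [P1→C gives 12>7]
(B,R): not NE [P1→A gives 6>0; P2→Q gives 8>4]
(B,S): not NE [P2→Q gives 8>7]
(C,P): not NE [P1→A gives 8>4]
(C,Q): not NE [P2→P gives 6>4]
(C,R): not NE [P1→A gives 6>5; P2→P gives 6>0]
(C,S): not NE [P1→B gives 3>1; P2→P gives 6>4]

PSNE: ∅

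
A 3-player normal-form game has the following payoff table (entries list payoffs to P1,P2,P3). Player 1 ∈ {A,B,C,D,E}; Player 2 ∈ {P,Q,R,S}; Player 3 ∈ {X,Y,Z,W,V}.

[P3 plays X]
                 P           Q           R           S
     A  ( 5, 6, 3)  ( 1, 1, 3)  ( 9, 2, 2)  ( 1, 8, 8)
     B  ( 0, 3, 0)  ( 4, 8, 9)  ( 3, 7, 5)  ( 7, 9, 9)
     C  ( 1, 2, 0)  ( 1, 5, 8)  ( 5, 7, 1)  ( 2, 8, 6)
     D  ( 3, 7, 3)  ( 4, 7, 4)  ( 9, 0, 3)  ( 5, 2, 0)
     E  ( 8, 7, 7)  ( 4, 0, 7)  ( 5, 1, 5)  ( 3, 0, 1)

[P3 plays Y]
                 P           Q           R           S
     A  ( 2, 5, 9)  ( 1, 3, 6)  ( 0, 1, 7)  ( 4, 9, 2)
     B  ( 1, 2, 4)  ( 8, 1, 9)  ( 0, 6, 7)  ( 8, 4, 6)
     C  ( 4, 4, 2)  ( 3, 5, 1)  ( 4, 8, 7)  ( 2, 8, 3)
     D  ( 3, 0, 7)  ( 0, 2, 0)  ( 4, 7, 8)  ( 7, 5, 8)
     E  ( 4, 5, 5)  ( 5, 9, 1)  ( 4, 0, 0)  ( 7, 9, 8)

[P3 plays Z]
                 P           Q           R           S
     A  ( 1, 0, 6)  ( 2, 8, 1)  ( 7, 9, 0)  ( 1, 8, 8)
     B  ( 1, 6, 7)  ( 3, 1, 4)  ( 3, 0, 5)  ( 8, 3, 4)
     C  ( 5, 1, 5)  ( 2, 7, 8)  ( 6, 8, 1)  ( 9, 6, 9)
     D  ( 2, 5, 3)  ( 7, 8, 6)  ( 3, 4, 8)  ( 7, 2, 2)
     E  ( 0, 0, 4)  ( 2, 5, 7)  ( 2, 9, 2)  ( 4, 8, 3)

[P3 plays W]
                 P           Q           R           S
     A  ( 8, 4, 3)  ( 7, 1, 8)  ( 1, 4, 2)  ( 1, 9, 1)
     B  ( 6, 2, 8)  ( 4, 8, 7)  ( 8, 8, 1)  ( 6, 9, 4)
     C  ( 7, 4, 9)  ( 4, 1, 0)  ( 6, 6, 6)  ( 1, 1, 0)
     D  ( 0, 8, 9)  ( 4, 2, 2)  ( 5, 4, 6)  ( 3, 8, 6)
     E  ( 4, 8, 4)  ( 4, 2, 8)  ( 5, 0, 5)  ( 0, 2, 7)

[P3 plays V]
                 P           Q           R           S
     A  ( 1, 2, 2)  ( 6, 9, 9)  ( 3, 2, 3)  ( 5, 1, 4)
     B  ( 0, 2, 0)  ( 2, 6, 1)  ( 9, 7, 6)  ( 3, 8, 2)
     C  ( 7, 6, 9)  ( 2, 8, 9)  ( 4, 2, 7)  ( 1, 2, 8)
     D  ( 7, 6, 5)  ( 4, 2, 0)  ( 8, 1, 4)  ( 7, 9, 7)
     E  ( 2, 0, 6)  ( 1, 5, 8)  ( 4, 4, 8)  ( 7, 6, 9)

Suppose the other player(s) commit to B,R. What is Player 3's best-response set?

argmax u_3 = {Y}

u_3(X vs B,R) = 5
u_3(Y vs B,R) = 7
u_3(Z vs B,R) = 5
u_3(W vs B,R) = 1
u_3(V vs B,R) = 6
max payoff 7 at {Y}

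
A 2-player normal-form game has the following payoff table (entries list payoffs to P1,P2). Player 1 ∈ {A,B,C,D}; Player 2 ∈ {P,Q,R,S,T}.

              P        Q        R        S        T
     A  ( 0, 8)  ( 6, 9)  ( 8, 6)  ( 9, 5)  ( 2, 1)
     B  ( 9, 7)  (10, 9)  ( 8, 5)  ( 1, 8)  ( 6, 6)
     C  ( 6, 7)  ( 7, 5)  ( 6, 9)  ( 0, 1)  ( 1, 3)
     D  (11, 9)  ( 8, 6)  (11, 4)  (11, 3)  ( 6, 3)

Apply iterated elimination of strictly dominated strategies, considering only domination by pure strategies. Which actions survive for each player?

P1 drop A (D beats it: P:11>0 Q:8>6 R:11>8 S:11>9 T:6>2)
P1 drop C (B beats it: P:9>6 Q:10>7 R:8>6 S:1>0 T:6>1)
P2 drop R (P beats it: B:7>5 D:9>4)
P2 drop S (Q beats it: B:9>8 D:6>3)
P2 drop T (P beats it: B:7>6 D:9>3)
P1→{B,D} P2→{P,Q}

IESDS → P1:{B,D} P2:{P,Q}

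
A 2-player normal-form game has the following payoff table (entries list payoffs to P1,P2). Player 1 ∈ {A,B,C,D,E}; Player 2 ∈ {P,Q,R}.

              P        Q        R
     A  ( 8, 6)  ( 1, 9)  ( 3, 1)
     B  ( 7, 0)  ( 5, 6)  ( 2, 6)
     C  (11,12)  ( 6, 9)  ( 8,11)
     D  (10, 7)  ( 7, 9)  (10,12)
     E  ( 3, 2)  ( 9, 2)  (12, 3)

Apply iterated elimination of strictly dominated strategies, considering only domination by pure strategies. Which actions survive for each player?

Remaining: P1:{C,D,E} P2:{P,R}

P1 drop A (C beats it: P:11>8 Q:6>1 R:8>3)
P1 drop B (C beats it: P:11>7 Q:6>5 R:8>2)
P2 drop Q (R beats it: C:11>9 D:12>9 E:3>2)
P1→{C,D,E} P2→{P,R}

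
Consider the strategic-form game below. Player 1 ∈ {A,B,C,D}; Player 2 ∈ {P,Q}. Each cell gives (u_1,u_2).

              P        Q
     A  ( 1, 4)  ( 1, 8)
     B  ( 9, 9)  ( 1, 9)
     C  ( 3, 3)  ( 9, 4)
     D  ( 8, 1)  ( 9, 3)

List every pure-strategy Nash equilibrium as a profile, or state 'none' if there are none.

NE set: (B,P), (C,Q), (D,Q)

(A,P): not NE [P1→B gives 9>1; P2→Q gives 8>4]
(A,Q): not NE [P1→D gives 9>1]
(B,P): NE
(B,Q): not NE [P1→D gives 9>1]
(C,P): not NE [P1→B gives 9>3; P2→Q gives 4>3]
(C,Q): NE
(D,P): not NE [P1→B gives 9>8; P2→Q gives 3>1]
(D,Q): NE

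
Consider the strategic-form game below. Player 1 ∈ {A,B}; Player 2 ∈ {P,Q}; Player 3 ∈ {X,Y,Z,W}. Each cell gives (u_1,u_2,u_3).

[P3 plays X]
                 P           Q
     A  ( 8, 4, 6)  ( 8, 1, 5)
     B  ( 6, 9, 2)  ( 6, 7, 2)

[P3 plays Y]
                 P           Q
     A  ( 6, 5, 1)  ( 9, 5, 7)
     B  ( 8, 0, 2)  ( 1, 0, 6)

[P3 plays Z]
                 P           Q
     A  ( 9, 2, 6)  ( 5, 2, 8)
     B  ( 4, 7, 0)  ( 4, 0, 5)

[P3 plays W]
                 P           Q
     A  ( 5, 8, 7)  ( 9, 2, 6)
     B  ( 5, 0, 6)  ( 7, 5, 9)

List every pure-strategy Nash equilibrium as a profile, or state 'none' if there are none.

(A,P,X): not NE [P3→W gives 7>6]
(A,P,Y): not NE [P1→B gives 8>6; P3→W gives 7>1]
(A,P,Z): not NE [P3→W gives 7>6]
(A,P,W): NE
(A,Q,X): not NE [P2→P gives 4>1; P3→Z gives 8>5]
(A,Q,Y): not NE [P3→Z gives 8>7]
(A,Q,Z): NE
(A,Q,W): not NE [P2→P gives 8>2; P3→Z gives 8>6]
(B,P,X): not NE [P1→A gives 8>6; P3→W gives 6>2]
(B,P,Y): not NE [P3→W gives 6>2]
(B,P,Z): not NE [P1→A gives 9>4; P3→W gives 6>0]
(B,P,W): not NE [P2→Q gives 5>0]
(B,Q,X): not NE [P1→A gives 8>6; P2→P gives 9>7; P3→W gives 9>2]
(B,Q,Y): not NE [P1→A gives 9>1; P3→W gives 9>6]
(B,Q,Z): not NE [P1→A gives 5>4; P2→P gives 7>0; P3→W gives 9>5]
(B,Q,W): not NE [P1→A gives 9>7]

PSNE = {(A,P,W), (A,Q,Z)}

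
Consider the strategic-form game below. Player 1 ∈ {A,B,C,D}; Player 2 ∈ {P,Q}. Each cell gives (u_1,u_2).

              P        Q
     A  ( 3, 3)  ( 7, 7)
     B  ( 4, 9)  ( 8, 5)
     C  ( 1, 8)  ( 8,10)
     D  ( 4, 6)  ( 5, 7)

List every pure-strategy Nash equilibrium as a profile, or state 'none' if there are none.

(A,P): not NE [P1→D gives 4>3; P2→Q gives 7>3]
(A,Q): not NE [P1→C gives 8>7]
(B,P): NE
(B,Q): not NE [P2→P gives 9>5]
(C,P): not NE [P1→D gives 4>1; P2→Q gives 10>8]
(C,Q): NE
(D,P): not NE [P2→Q gives 7>6]
(D,Q): not NE [P1→C gives 8>5]

NE set: (B,P), (C,Q)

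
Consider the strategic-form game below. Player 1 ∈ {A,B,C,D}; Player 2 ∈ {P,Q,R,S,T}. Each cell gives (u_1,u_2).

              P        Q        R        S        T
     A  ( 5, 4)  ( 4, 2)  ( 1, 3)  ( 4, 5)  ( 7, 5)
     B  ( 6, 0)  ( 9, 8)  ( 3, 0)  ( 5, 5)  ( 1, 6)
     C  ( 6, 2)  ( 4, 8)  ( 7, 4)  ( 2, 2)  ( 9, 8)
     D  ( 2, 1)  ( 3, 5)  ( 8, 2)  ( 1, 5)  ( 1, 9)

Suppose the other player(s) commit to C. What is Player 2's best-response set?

argmax u_2 = {Q,T}

u_2(P vs C) = 2
u_2(Q vs C) = 8
u_2(R vs C) = 4
u_2(S vs C) = 2
u_2(T vs C) = 8
max payoff 8 at {Q,T}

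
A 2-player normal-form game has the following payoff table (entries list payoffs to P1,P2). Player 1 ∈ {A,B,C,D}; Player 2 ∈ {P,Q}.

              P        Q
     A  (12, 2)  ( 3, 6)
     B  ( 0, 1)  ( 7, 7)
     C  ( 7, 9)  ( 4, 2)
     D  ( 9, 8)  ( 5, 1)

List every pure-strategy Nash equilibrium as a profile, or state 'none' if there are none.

Nash profiles: (B,Q)

(A,P): not NE [P2→Q gives 6>2]
(A,Q): not NE [P1→B gives 7>3]
(B,P): not NE [P1→A gives 12>0; P2→Q gives 7>1]
(B,Q): NE
(C,P): not NE [P1→A gives 12>7]
(C,Q): not NE [P1→B gives 7>4; P2→P gives 9>2]
(D,P): not NE [P1→A gives 12>9]
(D,Q): not NE [P1→B gives 7>5; P2→P gives 8>1]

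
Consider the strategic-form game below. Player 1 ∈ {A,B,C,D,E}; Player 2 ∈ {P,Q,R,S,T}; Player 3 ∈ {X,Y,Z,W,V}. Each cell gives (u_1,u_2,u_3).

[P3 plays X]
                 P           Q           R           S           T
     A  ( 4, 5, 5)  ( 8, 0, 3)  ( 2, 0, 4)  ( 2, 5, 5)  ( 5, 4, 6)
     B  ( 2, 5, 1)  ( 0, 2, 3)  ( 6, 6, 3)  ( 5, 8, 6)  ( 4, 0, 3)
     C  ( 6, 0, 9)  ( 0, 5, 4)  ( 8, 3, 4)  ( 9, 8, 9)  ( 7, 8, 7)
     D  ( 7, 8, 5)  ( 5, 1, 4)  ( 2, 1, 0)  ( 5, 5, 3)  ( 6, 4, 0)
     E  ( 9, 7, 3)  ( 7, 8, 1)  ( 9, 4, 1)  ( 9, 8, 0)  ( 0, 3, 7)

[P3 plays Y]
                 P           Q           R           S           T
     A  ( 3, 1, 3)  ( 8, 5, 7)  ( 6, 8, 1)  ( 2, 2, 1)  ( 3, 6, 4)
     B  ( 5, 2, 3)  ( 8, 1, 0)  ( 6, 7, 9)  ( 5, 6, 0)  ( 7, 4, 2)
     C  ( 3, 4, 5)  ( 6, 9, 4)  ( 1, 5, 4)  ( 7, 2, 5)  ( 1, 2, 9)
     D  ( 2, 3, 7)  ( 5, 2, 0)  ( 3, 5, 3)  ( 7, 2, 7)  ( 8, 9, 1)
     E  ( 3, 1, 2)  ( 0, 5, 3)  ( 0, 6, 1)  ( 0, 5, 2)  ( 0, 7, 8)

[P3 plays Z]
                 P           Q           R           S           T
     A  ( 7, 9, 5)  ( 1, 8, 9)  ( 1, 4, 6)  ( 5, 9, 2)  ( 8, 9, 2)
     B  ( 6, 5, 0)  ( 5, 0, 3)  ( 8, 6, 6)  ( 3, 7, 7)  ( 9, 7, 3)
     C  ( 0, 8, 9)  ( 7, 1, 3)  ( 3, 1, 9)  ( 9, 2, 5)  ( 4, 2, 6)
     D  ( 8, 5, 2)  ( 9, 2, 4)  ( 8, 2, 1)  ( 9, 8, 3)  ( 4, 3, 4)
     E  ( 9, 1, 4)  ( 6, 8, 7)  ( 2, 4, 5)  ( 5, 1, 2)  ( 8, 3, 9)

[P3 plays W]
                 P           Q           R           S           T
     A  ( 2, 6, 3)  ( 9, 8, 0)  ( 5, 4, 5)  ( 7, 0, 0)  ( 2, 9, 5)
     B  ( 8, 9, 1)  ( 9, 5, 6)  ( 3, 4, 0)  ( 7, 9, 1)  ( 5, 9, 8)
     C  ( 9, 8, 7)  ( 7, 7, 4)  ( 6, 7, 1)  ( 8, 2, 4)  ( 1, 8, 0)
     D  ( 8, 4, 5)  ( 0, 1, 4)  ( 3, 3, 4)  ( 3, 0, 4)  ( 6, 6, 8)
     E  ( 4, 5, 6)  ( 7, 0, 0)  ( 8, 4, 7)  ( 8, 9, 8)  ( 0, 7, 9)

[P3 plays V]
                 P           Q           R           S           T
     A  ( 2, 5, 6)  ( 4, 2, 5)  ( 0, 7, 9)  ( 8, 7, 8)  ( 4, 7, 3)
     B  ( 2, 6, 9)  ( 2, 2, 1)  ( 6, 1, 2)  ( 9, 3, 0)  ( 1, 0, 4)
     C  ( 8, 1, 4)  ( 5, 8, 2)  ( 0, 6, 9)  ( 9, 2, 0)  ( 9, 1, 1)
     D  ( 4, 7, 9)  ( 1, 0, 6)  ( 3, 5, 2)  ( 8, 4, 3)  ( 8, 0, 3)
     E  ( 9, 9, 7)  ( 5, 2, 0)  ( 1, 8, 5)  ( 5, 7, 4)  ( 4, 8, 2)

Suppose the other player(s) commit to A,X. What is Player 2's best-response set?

P2 best: {P,S}

u_2(P vs A,X) = 5
u_2(Q vs A,X) = 0
u_2(R vs A,X) = 0
u_2(S vs A,X) = 5
u_2(T vs A,X) = 4
max payoff 5 at {P,S}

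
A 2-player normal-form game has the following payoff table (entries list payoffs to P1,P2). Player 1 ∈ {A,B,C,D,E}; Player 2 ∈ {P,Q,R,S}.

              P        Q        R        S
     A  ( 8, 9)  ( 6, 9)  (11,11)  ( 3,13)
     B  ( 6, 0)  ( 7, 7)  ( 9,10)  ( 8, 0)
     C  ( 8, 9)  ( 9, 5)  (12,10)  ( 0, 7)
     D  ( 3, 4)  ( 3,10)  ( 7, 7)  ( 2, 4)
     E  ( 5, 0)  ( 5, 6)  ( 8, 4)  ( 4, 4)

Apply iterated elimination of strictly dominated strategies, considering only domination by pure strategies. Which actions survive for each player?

P1 drop D (A beats it: P:8>3 Q:6>3 R:11>7 S:3>2)
P1 drop E (B beats it: P:6>5 Q:7>5 R:9>8 S:8>4)
P2 drop P (R beats it: A:11>9 B:10>0 C:10>9)
P2 drop Q (R beats it: A:11>9 B:10>7 C:10>5)
P1→{A,B,C} P2→{R,S}

Remaining: P1:{A,B,C} P2:{R,S}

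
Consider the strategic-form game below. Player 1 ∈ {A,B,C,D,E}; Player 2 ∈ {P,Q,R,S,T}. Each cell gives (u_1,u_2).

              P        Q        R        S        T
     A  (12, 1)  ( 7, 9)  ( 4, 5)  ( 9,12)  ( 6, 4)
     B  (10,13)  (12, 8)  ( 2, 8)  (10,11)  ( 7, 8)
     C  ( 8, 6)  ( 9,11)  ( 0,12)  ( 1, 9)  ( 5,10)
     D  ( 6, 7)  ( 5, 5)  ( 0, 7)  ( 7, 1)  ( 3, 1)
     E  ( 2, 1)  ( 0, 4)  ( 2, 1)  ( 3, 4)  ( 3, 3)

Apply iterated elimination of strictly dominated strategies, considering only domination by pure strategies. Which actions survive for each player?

IESDS → P1:{A,B} P2:{P,S}

P1 drop C (B beats it: P:10>8 Q:12>9 R:2>0 S:10>1 T:7>5)
P1 drop D (A beats it: P:12>6 Q:7>5 R:4>0 S:9>7 T:6>3)
P1 drop E (A beats it: P:12>2 Q:7>0 R:4>2 S:9>3 T:6>3)
P2 drop Q (S beats it: A:12>9 B:11>8)
P2 drop R (S beats it: A:12>5 B:11>8)
P2 drop T (S beats it: A:12>4 B:11>8)
P1→{A,B} P2→{P,S}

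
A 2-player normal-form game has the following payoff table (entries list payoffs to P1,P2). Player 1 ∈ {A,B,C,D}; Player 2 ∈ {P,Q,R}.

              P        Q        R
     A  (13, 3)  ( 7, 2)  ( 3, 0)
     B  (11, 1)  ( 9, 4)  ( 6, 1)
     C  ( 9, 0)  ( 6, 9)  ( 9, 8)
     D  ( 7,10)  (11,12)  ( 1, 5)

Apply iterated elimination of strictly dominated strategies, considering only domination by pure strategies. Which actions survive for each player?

IESDS → P1:{A,B,D} P2:{P,Q}

P2 drop R (Q beats it: A:2>0 B:4>1 C:9>8 D:12>5)
P1 drop C (A beats it: P:13>9 Q:7>6)
P1→{A,B,D} P2→{P,Q}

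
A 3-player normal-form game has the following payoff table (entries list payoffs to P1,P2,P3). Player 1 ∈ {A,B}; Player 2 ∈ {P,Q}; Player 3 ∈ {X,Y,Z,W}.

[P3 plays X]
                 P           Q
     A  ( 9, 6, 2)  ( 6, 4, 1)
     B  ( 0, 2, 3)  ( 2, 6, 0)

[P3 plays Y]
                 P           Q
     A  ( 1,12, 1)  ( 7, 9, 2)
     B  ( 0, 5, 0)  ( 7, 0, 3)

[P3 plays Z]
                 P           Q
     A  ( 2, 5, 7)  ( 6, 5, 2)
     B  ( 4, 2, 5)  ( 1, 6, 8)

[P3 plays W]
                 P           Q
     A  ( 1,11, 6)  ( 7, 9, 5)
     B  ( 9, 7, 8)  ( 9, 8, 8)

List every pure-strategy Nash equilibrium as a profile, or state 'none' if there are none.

PSNE = {(B,Q,W)}

(A,P,X): not NE [P3→Z gives 7>2]
(A,P,Y): not NE [P3→Z gives 7>1]
(A,P,Z): not NE [P1→B gives 4>2]
(A,P,W): not NE [P1→B gives 9>1; P3→Z gives 7>6]
(A,Q,X): not NE [P2→P gives 6>4; P3→W gives 5>1]
(A,Q,Y): not NE [P2→P gives 12>9; P3→W gives 5>2]
(A,Q,Z): not NE [P3→W gives 5>2]
(A,Q,W): not NE [P1→B gives 9>7; P2→P gives 11>9]
(B,P,X): not NE [P1→A gives 9>0; P2→Q gives 6>2; P3→W gives 8>3]
(B,P,Y): not NE [P1→A gives 1>0; P3→W gives 8>0]
(B,P,Z): not NE [P2→Q gives 6>2; P3→W gives 8>5]
(B,P,W): not NE [P2→Q gives 8>7]
(B,Q,X): not NE [P1→A gives 6>2; P3→W gives 8>0]
(B,Q,Y): not NE [P2→P gives 5>0; P3→W gives 8>3]
(B,Q,Z): not NE [P1→A gives 6>1]
(B,Q,W): NE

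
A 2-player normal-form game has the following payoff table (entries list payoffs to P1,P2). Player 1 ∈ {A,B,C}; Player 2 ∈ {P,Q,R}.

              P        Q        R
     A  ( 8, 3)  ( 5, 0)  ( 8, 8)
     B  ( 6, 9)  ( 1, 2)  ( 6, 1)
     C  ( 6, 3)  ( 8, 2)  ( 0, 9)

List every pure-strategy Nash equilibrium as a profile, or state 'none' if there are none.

PSNE = {(A,R)}

(A,P): not NE [P2→R gives 8>3]
(A,Q): not NE [P1→C gives 8>5; P2→R gives 8>0]
(A,R): NE
(B,P): not NE [P1→A gives 8>6]
(B,Q): not NE [P1→C gives 8>1; P2→P gives 9>2]
(B,R): not NE [P1→A gives 8>6; P2→P gives 9>1]
(C,P): not NE [P1→A gives 8>6; P2→R gives 9>3]
(C,Q): not NE [P2→R gives 9>2]
(C,R): not NE [P1→A gives 8>0]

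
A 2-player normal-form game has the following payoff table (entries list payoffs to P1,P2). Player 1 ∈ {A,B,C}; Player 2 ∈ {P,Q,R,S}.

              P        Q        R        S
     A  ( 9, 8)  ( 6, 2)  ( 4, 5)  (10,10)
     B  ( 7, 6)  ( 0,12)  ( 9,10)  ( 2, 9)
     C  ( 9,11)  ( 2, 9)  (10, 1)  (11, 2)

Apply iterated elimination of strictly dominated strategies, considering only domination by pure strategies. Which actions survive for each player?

P1 drop B (C beats it: P:9>7 Q:2>0 R:10>9 S:11>2)
P2 drop Q (P beats it: A:8>2 C:11>9)
P2 drop R (P beats it: A:8>5 C:11>1)
P1→{A,C} P2→{P,S}

Remaining: P1:{A,C} P2:{P,S}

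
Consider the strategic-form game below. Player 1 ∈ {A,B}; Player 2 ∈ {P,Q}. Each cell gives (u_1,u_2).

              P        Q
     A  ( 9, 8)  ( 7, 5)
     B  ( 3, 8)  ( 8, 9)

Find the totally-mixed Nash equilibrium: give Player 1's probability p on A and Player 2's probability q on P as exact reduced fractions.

P1 indiff ⇒ q·9+(1-q)·7 = q·3+(1-q)·8 ⇒ q(6) = (1-q)(1) ⇒ q = 1/7
P2 indiff ⇒ p·8+(1-p)·8 = p·5+(1-p)·9 ⇒ p(3) = (1-p)(1) ⇒ p = 1/4

(p,q) = (1/4, 1/7)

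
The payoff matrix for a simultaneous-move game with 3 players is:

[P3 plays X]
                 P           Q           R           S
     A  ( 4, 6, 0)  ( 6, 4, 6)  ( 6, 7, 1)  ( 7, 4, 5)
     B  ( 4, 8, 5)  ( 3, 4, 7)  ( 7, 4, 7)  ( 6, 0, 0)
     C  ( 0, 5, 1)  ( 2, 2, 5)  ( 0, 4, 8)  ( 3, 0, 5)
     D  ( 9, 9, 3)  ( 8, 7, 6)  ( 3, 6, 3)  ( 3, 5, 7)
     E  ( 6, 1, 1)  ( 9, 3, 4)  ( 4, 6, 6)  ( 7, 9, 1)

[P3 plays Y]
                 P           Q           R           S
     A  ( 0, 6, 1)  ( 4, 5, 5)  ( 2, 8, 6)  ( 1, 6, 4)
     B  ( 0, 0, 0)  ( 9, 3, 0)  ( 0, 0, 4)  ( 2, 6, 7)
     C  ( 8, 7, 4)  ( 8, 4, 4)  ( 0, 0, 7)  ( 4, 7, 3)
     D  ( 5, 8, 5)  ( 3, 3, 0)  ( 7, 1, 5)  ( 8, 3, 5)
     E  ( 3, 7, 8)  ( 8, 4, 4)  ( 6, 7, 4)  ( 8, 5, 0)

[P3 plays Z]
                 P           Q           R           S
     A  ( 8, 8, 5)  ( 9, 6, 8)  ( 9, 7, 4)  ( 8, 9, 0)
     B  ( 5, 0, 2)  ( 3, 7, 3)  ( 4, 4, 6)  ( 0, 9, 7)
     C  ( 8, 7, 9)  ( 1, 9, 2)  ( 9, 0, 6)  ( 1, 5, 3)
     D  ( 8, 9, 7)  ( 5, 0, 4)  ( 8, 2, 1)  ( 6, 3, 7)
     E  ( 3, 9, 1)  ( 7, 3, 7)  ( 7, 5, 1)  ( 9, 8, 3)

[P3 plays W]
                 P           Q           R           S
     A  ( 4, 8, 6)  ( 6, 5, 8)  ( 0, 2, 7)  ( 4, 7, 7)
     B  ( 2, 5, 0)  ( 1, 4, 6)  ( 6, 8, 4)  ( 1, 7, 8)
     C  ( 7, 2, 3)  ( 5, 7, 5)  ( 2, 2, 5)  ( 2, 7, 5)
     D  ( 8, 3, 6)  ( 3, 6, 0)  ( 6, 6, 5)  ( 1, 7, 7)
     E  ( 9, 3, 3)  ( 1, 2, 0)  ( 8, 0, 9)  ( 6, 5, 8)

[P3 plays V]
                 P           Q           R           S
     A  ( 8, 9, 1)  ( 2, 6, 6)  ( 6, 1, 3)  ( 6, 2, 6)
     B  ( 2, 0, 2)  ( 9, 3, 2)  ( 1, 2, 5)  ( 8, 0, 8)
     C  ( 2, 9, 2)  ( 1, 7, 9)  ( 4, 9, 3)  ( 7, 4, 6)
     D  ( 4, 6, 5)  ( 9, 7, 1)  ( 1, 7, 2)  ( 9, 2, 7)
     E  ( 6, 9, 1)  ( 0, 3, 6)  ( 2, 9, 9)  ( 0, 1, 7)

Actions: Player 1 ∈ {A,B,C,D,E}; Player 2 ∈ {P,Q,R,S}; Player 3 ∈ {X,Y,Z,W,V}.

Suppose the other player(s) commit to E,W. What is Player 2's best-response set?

u_2(P vs E,W) = 3
u_2(Q vs E,W) = 2
u_2(R vs E,W) = 0
u_2(S vs E,W) = 5
max payoff 5 at {S}

BR_2 = {S}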